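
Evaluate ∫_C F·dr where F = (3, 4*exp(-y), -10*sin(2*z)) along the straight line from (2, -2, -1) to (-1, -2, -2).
-9 + 5*cos(4) - 5*cos(2)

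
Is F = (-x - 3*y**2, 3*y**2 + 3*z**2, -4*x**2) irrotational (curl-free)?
No, ∇×F = (-6*z, 8*x, 6*y)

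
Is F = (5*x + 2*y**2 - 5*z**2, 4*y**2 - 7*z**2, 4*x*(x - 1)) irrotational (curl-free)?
No, ∇×F = (14*z, -8*x - 10*z + 4, -4*y)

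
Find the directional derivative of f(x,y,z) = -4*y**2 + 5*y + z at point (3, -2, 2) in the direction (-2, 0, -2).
-sqrt(2)/2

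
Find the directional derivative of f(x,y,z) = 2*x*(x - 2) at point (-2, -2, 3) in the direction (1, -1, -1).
-4*sqrt(3)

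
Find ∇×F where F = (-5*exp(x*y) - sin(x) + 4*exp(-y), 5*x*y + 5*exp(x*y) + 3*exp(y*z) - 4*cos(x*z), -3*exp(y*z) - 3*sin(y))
(-4*x*sin(x*z) - 3*y*exp(y*z) - 3*z*exp(y*z) - 3*cos(y), 0, 5*x*exp(x*y) + 5*y*exp(x*y) + 5*y + 4*z*sin(x*z) + 4*exp(-y))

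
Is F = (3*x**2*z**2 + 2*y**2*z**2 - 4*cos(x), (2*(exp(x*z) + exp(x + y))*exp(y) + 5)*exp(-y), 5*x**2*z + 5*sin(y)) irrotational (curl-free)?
No, ∇×F = (-2*x*exp(x*z) + 5*cos(y), 2*z*(3*x**2 - 5*x + 2*y**2), -4*y*z**2 + 2*z*exp(x*z) + 2*exp(x + y))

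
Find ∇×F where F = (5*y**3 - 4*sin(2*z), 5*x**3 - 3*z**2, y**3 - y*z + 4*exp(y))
(3*y**2 + 5*z + 4*exp(y), -8*cos(2*z), 15*x**2 - 15*y**2)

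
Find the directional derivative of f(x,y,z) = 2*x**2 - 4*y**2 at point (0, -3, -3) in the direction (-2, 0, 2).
0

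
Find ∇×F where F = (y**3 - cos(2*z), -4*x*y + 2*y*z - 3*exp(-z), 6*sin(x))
(-2*y - 3*exp(-z), 2*sin(2*z) - 6*cos(x), y*(-3*y - 4))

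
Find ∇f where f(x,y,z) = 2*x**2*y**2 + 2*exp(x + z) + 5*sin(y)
(4*x*y**2 + 2*exp(x + z), 4*x**2*y + 5*cos(y), 2*exp(x + z))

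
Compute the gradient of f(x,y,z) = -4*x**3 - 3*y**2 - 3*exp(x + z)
(-12*x**2 - 3*exp(x + z), -6*y, -3*exp(x + z))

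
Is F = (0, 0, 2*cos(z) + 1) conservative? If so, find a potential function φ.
Yes, F is conservative. φ = z + 2*sin(z)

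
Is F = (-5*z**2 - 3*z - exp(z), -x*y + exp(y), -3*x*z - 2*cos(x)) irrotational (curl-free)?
No, ∇×F = (0, -7*z - exp(z) - 2*sin(x) - 3, -y)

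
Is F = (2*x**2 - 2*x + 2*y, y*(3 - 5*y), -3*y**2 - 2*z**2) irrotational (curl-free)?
No, ∇×F = (-6*y, 0, -2)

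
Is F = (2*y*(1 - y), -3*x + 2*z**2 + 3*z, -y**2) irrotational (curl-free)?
No, ∇×F = (-2*y - 4*z - 3, 0, 4*y - 5)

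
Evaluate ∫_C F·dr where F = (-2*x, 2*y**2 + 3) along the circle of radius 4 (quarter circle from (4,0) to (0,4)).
212/3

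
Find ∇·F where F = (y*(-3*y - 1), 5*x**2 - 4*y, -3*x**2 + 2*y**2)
-4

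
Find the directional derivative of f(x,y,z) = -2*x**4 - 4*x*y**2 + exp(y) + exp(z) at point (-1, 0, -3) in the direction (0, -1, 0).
-1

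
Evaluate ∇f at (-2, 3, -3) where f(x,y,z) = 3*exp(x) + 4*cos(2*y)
(3*exp(-2), -8*sin(6), 0)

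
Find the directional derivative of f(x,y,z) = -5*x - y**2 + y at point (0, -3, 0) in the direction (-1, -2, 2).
-3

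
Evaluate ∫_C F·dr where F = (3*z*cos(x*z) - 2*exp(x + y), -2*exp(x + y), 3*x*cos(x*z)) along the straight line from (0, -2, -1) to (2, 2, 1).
-2*exp(4) + 2*exp(-2) + 3*sin(2)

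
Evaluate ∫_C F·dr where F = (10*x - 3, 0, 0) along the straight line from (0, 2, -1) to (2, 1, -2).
14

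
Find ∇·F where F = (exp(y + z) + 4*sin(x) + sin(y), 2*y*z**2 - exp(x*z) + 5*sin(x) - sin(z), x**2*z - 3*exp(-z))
x**2 + 2*z**2 + 4*cos(x) + 3*exp(-z)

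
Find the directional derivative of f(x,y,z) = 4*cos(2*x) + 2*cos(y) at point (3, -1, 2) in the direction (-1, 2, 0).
4*sqrt(5)*(2*sin(6) + sin(1))/5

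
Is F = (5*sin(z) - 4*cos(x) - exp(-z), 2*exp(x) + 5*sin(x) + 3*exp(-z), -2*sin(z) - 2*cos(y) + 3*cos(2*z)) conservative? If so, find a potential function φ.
No, ∇×F = (2*sin(y) + 3*exp(-z), 5*cos(z) + exp(-z), 2*exp(x) + 5*cos(x)) ≠ 0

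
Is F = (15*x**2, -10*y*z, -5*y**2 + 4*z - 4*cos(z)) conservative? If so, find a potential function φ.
Yes, F is conservative. φ = 5*x**3 - 5*y**2*z + 2*z**2 - 4*sin(z)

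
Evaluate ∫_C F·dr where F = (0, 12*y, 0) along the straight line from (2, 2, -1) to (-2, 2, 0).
0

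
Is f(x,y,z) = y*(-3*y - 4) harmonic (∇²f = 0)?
No, ∇²f = -6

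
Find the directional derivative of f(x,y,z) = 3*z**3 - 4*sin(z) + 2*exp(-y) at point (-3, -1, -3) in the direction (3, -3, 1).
sqrt(19)*(-4*cos(3) + 6*E + 81)/19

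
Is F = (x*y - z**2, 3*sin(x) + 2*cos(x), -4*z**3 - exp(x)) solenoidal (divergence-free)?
No, ∇·F = y - 12*z**2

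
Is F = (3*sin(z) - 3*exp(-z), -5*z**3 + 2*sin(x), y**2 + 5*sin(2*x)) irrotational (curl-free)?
No, ∇×F = (2*y + 15*z**2, -10*cos(2*x) + 3*cos(z) + 3*exp(-z), 2*cos(x))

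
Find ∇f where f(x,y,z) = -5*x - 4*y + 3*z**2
(-5, -4, 6*z)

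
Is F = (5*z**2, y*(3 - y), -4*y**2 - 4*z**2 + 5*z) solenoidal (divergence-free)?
No, ∇·F = -2*y - 8*z + 8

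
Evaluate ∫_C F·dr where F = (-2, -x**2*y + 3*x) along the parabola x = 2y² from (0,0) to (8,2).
-128/3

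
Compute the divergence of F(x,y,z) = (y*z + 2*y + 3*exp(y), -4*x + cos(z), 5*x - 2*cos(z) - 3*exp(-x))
2*sin(z)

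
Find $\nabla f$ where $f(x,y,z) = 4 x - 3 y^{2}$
(4, -6*y, 0)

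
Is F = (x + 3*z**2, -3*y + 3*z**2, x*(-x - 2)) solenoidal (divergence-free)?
No, ∇·F = -2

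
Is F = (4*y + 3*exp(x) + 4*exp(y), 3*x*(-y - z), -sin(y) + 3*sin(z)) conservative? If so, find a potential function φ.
No, ∇×F = (3*x - cos(y), 0, -3*y - 3*z - 4*exp(y) - 4) ≠ 0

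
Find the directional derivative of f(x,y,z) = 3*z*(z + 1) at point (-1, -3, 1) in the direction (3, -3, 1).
9*sqrt(19)/19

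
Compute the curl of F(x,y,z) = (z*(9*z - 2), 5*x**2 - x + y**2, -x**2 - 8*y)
(-8, 2*x + 18*z - 2, 10*x - 1)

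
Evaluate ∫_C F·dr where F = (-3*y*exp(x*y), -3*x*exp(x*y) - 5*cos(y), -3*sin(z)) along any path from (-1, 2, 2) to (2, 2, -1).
3*((-exp(4) - cos(2) + cos(1))*exp(2) + 1)*exp(-2)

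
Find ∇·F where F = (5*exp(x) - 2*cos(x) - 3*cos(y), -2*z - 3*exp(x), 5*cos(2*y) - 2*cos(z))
5*exp(x) + 2*sin(x) + 2*sin(z)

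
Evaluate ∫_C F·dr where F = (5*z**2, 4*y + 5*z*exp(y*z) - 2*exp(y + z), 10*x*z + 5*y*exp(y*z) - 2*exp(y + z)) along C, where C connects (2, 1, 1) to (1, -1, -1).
-5 + 4*sinh(2)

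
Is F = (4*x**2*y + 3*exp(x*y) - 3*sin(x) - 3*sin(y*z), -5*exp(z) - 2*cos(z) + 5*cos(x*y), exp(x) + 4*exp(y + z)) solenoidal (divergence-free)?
No, ∇·F = 8*x*y - 5*x*sin(x*y) + 3*y*exp(x*y) + 4*exp(y + z) - 3*cos(x)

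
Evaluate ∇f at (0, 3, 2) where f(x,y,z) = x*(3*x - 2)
(-2, 0, 0)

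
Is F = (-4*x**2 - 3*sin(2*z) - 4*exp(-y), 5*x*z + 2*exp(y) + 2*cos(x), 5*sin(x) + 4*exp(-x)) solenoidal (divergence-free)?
No, ∇·F = -8*x + 2*exp(y)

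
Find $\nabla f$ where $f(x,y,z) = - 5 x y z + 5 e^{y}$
(-5*y*z, -5*x*z + 5*exp(y), -5*x*y)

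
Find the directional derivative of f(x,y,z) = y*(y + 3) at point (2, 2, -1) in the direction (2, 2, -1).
14/3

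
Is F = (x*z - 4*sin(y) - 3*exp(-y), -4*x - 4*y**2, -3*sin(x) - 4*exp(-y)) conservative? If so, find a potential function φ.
No, ∇×F = (4*exp(-y), x + 3*cos(x), 4*cos(y) - 4 - 3*exp(-y)) ≠ 0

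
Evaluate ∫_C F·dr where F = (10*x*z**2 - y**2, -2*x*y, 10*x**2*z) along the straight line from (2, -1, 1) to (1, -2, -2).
-2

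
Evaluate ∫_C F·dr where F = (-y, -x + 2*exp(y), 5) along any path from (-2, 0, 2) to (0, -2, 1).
-7 + 2*exp(-2)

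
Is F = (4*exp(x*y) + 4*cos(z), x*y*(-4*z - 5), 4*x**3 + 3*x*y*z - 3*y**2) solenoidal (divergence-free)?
No, ∇·F = 3*x*y - x*(4*z + 5) + 4*y*exp(x*y)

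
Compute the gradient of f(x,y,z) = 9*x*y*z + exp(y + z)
(9*y*z, 9*x*z + exp(y + z), 9*x*y + exp(y + z))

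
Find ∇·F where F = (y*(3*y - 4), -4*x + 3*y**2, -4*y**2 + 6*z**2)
6*y + 12*z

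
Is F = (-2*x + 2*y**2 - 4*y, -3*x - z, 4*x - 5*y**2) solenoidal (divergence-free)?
No, ∇·F = -2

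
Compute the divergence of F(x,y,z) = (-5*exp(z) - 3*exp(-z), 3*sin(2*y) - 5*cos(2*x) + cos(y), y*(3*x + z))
y - sin(y) + 6*cos(2*y)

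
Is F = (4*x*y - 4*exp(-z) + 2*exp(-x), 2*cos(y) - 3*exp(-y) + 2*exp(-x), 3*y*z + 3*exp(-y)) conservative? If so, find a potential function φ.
No, ∇×F = (3*z - 3*exp(-y), 4*exp(-z), -4*x - 2*exp(-x)) ≠ 0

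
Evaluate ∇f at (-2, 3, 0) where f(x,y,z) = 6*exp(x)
(6*exp(-2), 0, 0)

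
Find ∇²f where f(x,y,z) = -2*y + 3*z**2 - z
6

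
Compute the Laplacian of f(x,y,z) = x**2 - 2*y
2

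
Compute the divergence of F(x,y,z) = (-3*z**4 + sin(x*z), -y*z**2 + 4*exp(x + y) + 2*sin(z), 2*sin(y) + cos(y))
-z**2 + z*cos(x*z) + 4*exp(x + y)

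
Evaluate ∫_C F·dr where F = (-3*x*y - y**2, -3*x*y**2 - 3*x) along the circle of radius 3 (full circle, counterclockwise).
-351*pi/4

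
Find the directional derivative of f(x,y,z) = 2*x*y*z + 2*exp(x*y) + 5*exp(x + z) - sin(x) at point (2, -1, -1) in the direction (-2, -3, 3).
sqrt(22)*(-4*exp(2) - 8 + 2*exp(2)*cos(2) + 5*exp(3))*exp(-2)/22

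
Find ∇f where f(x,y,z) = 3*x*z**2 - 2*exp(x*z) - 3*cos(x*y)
(3*y*sin(x*y) + 3*z**2 - 2*z*exp(x*z), 3*x*sin(x*y), 2*x*(3*z - exp(x*z)))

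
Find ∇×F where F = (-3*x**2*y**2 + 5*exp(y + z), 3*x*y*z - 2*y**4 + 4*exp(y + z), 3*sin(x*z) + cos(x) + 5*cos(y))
(-3*x*y - 4*exp(y + z) - 5*sin(y), -3*z*cos(x*z) + 5*exp(y + z) + sin(x), 6*x**2*y + 3*y*z - 5*exp(y + z))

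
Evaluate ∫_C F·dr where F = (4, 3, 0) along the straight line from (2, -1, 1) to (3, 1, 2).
10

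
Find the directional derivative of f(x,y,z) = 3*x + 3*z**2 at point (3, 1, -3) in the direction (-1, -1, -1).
5*sqrt(3)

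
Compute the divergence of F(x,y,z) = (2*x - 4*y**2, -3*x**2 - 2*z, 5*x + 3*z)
5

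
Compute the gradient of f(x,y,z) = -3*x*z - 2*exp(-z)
(-3*z, 0, -3*x + 2*exp(-z))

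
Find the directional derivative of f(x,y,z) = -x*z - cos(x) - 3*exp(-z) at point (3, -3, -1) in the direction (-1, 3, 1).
sqrt(11)*(-4 - sin(3) + 3*E)/11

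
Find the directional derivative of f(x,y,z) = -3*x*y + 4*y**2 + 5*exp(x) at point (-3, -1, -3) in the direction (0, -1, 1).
-sqrt(2)/2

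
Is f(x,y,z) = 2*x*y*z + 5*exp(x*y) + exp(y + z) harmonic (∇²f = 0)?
No, ∇²f = 5*x**2*exp(x*y) + 5*y**2*exp(x*y) + 2*exp(y + z)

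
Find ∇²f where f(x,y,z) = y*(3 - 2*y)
-4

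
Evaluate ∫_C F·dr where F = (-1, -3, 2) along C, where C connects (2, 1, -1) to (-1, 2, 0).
2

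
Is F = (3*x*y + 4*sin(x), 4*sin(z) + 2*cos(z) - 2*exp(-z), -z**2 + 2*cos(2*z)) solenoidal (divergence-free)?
No, ∇·F = 3*y - 2*z - 4*sin(2*z) + 4*cos(x)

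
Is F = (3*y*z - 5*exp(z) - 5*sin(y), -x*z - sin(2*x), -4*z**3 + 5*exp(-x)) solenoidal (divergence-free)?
No, ∇·F = -12*z**2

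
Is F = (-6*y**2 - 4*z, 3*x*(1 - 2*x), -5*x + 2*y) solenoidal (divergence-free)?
Yes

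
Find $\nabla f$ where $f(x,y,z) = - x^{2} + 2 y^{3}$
(-2*x, 6*y**2, 0)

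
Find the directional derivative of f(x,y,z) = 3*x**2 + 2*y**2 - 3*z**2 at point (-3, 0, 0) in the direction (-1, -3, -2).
9*sqrt(14)/7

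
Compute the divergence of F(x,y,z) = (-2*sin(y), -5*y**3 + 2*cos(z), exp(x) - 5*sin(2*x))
-15*y**2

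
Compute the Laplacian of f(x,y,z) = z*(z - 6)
2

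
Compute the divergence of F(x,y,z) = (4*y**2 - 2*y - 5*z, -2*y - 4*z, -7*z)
-9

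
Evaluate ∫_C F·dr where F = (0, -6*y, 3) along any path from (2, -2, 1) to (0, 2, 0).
-3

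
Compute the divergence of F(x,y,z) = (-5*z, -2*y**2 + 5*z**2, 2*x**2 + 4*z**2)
-4*y + 8*z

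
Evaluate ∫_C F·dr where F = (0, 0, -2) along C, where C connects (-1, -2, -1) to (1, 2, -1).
0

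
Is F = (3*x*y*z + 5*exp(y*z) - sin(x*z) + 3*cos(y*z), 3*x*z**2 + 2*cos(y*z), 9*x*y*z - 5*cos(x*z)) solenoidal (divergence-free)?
No, ∇·F = 9*x*y + 5*x*sin(x*z) + 3*y*z - 2*z*sin(y*z) - z*cos(x*z)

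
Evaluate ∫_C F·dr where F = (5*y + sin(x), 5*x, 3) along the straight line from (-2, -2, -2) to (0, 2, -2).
-21 + cos(2)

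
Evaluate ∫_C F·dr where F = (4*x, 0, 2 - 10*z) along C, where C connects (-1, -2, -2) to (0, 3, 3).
-17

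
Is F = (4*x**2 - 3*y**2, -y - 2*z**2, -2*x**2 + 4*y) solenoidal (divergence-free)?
No, ∇·F = 8*x - 1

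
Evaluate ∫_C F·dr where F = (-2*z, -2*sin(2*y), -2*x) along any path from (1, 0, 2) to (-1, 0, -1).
2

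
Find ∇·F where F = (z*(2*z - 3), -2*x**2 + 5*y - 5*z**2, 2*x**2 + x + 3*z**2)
6*z + 5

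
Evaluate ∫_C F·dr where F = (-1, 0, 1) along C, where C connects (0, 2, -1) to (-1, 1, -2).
0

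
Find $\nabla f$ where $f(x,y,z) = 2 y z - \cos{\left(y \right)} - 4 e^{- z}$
(0, 2*z + sin(y), 2*y + 4*exp(-z))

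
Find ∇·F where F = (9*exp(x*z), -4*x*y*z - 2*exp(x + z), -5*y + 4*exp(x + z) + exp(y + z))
-4*x*z + 9*z*exp(x*z) + 4*exp(x + z) + exp(y + z)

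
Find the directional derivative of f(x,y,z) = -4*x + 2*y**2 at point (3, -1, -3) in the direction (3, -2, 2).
-4*sqrt(17)/17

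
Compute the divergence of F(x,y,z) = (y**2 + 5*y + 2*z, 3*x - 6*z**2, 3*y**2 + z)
1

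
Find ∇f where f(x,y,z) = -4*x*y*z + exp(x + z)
(-4*y*z + exp(x + z), -4*x*z, -4*x*y + exp(x + z))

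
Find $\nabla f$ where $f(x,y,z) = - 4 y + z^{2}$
(0, -4, 2*z)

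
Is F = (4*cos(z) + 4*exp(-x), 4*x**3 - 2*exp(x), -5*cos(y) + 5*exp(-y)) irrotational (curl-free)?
No, ∇×F = (5*sin(y) - 5*exp(-y), -4*sin(z), 12*x**2 - 2*exp(x))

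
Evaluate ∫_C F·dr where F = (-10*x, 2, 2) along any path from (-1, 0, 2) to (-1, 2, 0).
0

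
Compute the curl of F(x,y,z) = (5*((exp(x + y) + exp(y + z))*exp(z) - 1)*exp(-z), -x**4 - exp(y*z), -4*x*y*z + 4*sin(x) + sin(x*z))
(-4*x*z + y*exp(y*z), 4*y*z - z*cos(x*z) + 5*exp(y + z) - 4*cos(x) + 5*exp(-z), -4*x**3 - 5*exp(x + y) - 5*exp(y + z))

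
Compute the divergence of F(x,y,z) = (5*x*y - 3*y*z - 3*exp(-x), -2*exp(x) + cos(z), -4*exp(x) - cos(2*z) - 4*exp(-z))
5*y + 2*sin(2*z) + 4*exp(-z) + 3*exp(-x)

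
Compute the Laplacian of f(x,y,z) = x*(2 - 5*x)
-10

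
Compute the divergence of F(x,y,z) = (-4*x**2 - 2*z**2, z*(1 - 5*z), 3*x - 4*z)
-8*x - 4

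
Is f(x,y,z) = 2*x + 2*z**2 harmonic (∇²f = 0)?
No, ∇²f = 4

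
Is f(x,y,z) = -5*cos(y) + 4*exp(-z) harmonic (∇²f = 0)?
No, ∇²f = 5*cos(y) + 4*exp(-z)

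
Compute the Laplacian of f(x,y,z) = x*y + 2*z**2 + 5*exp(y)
5*exp(y) + 4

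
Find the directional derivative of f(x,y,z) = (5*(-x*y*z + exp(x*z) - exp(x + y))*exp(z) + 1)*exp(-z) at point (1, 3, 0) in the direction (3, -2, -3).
sqrt(22)*(33 - 5*exp(4))/22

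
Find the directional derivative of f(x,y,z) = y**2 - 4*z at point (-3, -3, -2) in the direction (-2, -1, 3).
-3*sqrt(14)/7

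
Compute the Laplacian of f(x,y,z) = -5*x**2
-10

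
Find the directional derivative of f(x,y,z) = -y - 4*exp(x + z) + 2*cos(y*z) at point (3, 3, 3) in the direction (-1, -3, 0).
sqrt(10)*(3 + 18*sin(9) + 4*exp(6))/10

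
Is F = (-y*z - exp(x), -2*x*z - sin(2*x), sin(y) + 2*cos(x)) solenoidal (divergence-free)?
No, ∇·F = -exp(x)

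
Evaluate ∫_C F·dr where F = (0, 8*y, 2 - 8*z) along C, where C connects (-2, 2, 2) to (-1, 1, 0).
0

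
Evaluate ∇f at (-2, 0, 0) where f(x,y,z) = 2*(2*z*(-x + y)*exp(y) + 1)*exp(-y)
(0, -2, 8)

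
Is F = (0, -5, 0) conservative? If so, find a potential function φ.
Yes, F is conservative. φ = -5*y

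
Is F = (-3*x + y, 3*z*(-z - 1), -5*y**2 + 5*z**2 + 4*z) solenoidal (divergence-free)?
No, ∇·F = 10*z + 1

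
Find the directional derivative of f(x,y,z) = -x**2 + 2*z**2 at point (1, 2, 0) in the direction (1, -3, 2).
-sqrt(14)/7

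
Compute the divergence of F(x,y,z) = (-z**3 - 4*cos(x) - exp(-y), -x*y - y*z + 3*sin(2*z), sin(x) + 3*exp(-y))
-x - z + 4*sin(x)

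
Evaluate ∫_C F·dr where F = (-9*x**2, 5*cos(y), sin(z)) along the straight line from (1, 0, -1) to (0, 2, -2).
-cos(2) + cos(1) + 3 + 5*sin(2)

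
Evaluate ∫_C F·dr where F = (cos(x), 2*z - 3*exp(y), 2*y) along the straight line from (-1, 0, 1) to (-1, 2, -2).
-3*exp(2) - 5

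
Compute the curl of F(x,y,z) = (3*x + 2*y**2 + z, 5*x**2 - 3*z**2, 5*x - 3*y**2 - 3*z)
(-6*y + 6*z, -4, 10*x - 4*y)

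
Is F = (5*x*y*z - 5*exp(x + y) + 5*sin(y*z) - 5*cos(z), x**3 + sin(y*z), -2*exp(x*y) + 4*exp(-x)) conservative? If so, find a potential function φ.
No, ∇×F = (-2*x*exp(x*y) - y*cos(y*z), 5*x*y + 2*y*exp(x*y) + 5*y*cos(y*z) + 5*sin(z) + 4*exp(-x), 3*x**2 - 5*x*z - 5*z*cos(y*z) + 5*exp(x + y)) ≠ 0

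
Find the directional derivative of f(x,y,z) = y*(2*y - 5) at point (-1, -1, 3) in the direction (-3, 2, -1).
-9*sqrt(14)/7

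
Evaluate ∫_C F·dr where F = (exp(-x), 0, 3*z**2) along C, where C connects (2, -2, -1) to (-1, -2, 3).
-E + exp(-2) + 28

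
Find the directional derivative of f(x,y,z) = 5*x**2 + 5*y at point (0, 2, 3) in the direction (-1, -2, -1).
-5*sqrt(6)/3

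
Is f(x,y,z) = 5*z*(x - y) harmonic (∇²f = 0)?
Yes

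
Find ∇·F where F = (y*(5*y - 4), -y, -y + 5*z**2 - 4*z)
10*z - 5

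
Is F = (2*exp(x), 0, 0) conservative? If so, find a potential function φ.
Yes, F is conservative. φ = 2*exp(x)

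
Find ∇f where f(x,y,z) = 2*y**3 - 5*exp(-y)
(0, 6*y**2 + 5*exp(-y), 0)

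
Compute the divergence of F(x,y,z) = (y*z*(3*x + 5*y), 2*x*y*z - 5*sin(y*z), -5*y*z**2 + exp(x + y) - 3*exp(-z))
(z*(2*x - 7*y - 5*cos(y*z))*exp(z) + 3)*exp(-z)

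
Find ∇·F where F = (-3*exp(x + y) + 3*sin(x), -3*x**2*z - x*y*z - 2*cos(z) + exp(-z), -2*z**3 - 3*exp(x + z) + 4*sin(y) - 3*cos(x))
-x*z - 6*z**2 - 3*exp(x + y) - 3*exp(x + z) + 3*cos(x)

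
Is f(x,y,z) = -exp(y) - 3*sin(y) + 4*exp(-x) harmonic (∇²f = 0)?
No, ∇²f = -exp(y) + 3*sin(y) + 4*exp(-x)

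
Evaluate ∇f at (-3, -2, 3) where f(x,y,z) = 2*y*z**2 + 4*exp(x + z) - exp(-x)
(4 + exp(3), 18, -20)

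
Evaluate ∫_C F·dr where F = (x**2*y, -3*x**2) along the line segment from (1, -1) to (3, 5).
-158/3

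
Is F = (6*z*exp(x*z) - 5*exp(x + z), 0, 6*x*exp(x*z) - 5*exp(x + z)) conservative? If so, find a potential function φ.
Yes, F is conservative. φ = 6*exp(x*z) - 5*exp(x + z)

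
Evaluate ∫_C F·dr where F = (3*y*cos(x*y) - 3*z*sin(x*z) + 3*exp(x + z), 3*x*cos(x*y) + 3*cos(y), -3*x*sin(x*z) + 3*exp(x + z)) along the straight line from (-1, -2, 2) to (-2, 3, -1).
3*((-E + sin(3) - sin(6))*exp(3) + 1)*exp(-3)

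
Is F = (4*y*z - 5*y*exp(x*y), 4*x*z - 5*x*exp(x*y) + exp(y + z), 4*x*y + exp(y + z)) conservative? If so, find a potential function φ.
Yes, F is conservative. φ = 4*x*y*z - 5*exp(x*y) + exp(y + z)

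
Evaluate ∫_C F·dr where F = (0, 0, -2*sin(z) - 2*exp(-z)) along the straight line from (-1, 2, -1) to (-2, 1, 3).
2*((-E + cos(3) - cos(1))*exp(3) + 1)*exp(-3)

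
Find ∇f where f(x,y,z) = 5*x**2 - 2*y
(10*x, -2, 0)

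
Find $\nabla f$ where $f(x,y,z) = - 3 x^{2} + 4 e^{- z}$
(-6*x, 0, -4*exp(-z))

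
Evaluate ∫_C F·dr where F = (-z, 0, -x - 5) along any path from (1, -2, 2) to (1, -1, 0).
12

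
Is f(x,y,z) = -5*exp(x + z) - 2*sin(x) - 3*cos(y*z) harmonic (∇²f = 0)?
No, ∇²f = 3*y**2*cos(y*z) + 3*z**2*cos(y*z) - 10*exp(x + z) + 2*sin(x)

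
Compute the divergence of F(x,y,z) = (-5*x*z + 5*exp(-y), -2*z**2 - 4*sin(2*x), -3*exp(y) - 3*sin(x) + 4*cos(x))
-5*z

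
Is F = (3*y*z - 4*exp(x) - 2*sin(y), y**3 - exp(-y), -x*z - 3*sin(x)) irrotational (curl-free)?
No, ∇×F = (0, 3*y + z + 3*cos(x), -3*z + 2*cos(y))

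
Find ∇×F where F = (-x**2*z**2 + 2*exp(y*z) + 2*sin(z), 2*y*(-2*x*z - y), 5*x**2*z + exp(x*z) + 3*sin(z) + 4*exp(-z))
(4*x*y, -2*x**2*z - 10*x*z + 2*y*exp(y*z) - z*exp(x*z) + 2*cos(z), 2*z*(-2*y - exp(y*z)))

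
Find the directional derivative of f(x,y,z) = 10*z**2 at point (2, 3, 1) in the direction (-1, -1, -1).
-20*sqrt(3)/3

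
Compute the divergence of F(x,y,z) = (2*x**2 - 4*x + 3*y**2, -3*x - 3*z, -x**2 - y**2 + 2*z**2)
4*x + 4*z - 4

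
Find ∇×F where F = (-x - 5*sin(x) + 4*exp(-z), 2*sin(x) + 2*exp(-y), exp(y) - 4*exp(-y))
(exp(y) + 4*exp(-y), -4*exp(-z), 2*cos(x))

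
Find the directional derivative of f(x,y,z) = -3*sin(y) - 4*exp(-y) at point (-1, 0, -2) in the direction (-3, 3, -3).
sqrt(3)/3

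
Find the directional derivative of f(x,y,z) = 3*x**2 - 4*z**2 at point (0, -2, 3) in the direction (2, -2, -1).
8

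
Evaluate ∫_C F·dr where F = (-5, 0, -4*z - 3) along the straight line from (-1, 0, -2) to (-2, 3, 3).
-20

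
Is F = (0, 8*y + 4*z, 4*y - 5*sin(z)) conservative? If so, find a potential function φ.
Yes, F is conservative. φ = 4*y**2 + 4*y*z + 5*cos(z)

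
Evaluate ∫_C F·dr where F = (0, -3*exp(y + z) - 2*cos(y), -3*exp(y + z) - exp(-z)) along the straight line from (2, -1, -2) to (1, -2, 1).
-exp(2) - 2*sin(1) - 2*exp(-1) + 3*exp(-3) + 2*sin(2)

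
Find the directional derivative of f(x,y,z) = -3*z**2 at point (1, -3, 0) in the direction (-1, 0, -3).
0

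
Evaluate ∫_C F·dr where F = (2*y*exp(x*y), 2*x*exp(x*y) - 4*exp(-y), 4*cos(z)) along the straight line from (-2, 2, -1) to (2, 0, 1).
-4*exp(-2) - 2*exp(-4) + 6 + 8*sin(1)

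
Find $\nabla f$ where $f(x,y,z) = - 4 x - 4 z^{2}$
(-4, 0, -8*z)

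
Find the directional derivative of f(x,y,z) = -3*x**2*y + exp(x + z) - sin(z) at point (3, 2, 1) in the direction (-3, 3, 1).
sqrt(19)*(-2*exp(4) - cos(1) + 27)/19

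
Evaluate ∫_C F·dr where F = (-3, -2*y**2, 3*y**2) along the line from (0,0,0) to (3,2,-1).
-55/3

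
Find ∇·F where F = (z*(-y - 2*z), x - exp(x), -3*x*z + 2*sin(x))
-3*x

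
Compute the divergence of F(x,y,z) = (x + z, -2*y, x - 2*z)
-3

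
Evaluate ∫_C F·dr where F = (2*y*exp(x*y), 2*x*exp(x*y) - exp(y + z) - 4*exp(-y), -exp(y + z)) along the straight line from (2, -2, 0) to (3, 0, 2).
-5*exp(2) - 2*exp(-4) + exp(-2) + 6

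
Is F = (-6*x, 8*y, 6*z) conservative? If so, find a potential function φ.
Yes, F is conservative. φ = -3*x**2 + 4*y**2 + 3*z**2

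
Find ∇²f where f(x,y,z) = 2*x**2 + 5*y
4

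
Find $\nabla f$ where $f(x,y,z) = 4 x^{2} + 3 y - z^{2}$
(8*x, 3, -2*z)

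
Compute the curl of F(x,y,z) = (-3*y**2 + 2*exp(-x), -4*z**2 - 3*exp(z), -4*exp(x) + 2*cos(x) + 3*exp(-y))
(8*z + 3*exp(z) - 3*exp(-y), 4*exp(x) + 2*sin(x), 6*y)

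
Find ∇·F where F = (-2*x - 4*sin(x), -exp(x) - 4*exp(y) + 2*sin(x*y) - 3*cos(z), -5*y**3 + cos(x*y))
2*x*cos(x*y) - 4*exp(y) - 4*cos(x) - 2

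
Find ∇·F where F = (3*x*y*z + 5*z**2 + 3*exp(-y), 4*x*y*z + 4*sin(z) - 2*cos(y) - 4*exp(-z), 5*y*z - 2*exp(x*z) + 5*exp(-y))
4*x*z - 2*x*exp(x*z) + 3*y*z + 5*y + 2*sin(y)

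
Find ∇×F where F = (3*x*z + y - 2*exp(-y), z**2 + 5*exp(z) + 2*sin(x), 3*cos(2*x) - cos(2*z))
(-2*z - 5*exp(z), 3*x + 6*sin(2*x), 2*cos(x) - 1 - 2*exp(-y))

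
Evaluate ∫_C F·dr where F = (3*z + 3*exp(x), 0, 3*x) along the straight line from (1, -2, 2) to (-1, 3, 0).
-6*sinh(1) - 6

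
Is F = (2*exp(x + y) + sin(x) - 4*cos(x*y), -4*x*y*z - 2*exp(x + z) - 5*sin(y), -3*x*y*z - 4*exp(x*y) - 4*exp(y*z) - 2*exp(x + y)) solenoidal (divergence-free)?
No, ∇·F = -3*x*y - 4*x*z - 4*y*exp(y*z) + 4*y*sin(x*y) + 2*exp(x + y) + cos(x) - 5*cos(y)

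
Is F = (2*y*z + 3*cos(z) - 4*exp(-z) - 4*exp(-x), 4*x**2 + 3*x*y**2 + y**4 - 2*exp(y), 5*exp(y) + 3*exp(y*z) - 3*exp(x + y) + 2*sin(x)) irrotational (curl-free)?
No, ∇×F = (3*z*exp(y*z) + 5*exp(y) - 3*exp(x + y), 2*y + 3*exp(x + y) - 3*sin(z) - 2*cos(x) + 4*exp(-z), 8*x + 3*y**2 - 2*z)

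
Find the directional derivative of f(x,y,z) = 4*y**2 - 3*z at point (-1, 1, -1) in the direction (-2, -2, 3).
-25*sqrt(17)/17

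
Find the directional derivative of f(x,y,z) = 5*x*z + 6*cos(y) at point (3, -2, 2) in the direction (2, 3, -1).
sqrt(14)*(5 + 18*sin(2))/14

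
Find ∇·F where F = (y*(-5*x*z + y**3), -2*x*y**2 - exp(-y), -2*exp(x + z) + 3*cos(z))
-4*x*y - 5*y*z - 2*exp(x + z) - 3*sin(z) + exp(-y)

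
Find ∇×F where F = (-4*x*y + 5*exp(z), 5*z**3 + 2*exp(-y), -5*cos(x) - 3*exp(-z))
(-15*z**2, 5*exp(z) - 5*sin(x), 4*x)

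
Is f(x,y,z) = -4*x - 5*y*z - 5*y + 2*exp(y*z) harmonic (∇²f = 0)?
No, ∇²f = 2*(y**2 + z**2)*exp(y*z)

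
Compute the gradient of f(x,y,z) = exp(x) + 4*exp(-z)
(exp(x), 0, -4*exp(-z))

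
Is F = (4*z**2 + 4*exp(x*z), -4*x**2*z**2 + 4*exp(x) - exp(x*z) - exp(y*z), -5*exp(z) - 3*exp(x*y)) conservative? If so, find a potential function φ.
No, ∇×F = (8*x**2*z - 3*x*exp(x*y) + x*exp(x*z) + y*exp(y*z), 4*x*exp(x*z) + 3*y*exp(x*y) + 8*z, -8*x*z**2 - z*exp(x*z) + 4*exp(x)) ≠ 0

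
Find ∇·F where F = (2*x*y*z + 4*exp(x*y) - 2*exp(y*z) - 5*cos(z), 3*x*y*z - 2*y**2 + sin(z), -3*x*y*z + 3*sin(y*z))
-3*x*y + 3*x*z + 2*y*z + 4*y*exp(x*y) + 3*y*cos(y*z) - 4*y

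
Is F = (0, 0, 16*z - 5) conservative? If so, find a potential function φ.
Yes, F is conservative. φ = z*(8*z - 5)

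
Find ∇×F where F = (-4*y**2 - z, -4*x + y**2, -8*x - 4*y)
(-4, 7, 8*y - 4)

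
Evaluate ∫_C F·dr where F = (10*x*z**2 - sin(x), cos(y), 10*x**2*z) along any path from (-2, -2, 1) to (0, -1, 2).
-19 - sin(1) - sqrt(2)*cos(pi/4 + 2)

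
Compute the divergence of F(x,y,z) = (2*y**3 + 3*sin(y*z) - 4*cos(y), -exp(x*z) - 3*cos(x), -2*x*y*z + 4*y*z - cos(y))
2*y*(2 - x)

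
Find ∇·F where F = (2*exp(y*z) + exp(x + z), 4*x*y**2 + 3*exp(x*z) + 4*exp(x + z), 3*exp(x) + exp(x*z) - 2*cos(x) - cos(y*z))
8*x*y + x*exp(x*z) + y*sin(y*z) + exp(x + z)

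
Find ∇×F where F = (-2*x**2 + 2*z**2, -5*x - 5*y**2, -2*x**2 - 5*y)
(-5, 4*x + 4*z, -5)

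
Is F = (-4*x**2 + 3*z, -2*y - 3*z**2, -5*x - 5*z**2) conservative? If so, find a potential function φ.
No, ∇×F = (6*z, 8, 0) ≠ 0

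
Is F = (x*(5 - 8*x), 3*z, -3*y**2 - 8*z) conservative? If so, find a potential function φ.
No, ∇×F = (-6*y - 3, 0, 0) ≠ 0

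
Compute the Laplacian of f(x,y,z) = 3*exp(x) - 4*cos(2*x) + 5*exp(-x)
3*exp(x) + 16*cos(2*x) + 5*exp(-x)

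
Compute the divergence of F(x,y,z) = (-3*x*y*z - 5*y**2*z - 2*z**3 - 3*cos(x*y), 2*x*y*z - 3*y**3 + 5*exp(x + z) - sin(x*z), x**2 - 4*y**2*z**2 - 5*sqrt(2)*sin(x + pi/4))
2*x*z - 8*y**2*z - 9*y**2 - 3*y*z + 3*y*sin(x*y)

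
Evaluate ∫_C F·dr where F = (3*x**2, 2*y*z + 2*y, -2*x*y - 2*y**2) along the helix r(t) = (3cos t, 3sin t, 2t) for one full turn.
-54*pi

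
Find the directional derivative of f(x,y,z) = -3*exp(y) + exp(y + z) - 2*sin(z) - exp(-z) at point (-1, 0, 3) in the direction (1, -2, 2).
-2*exp(3)/3 - 4*cos(3)/3 + 2 + 4*cosh(3)/3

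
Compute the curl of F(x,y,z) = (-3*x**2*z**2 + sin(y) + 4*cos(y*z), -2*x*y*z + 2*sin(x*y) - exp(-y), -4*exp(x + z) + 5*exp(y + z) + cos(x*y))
(2*x*y - x*sin(x*y) + 5*exp(y + z), -6*x**2*z + y*sin(x*y) - 4*y*sin(y*z) + 4*exp(x + z), -2*y*z + 2*y*cos(x*y) + 4*z*sin(y*z) - cos(y))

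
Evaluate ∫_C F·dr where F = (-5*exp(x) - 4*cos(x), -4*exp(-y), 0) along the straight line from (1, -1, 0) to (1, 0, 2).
4 - 4*E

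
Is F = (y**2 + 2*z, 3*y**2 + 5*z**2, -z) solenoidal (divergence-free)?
No, ∇·F = 6*y - 1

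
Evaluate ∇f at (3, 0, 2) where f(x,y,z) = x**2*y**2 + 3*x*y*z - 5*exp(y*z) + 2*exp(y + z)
(0, 8 + 2*exp(2), 2*exp(2))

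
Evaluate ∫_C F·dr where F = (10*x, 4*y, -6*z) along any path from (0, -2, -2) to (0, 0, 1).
1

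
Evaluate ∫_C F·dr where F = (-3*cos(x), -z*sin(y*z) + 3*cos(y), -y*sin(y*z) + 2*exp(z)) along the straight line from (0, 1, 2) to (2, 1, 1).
-2*exp(2) - 3*sin(2) - cos(2) + cos(1) + 2*E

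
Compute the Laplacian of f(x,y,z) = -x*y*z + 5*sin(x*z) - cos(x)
-5*x**2*sin(x*z) - 5*z**2*sin(x*z) + cos(x)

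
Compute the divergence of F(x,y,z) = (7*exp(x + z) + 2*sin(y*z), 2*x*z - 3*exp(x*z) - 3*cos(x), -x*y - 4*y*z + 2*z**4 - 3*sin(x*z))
-3*x*cos(x*z) - 4*y + 8*z**3 + 7*exp(x + z)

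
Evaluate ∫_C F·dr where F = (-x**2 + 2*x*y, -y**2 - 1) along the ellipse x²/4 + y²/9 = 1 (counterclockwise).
0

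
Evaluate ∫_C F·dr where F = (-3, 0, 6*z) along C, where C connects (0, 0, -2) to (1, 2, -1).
-12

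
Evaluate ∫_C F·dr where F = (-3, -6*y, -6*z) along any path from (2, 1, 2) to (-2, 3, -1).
-3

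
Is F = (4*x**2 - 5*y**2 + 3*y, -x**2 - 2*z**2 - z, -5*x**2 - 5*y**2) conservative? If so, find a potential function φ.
No, ∇×F = (-10*y + 4*z + 1, 10*x, -2*x + 10*y - 3) ≠ 0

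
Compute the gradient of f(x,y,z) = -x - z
(-1, 0, -1)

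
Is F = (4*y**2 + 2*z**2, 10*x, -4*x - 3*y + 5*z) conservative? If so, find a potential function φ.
No, ∇×F = (-3, 4*z + 4, 10 - 8*y) ≠ 0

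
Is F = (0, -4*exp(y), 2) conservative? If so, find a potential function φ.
Yes, F is conservative. φ = 2*z - 4*exp(y)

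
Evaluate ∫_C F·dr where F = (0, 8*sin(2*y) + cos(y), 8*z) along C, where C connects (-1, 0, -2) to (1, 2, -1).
-8 + sin(2) - 4*cos(4)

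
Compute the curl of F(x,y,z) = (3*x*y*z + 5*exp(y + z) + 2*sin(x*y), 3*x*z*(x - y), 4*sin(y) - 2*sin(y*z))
(-3*x*(x - y) - 2*z*cos(y*z) + 4*cos(y), 3*x*y + 5*exp(y + z), -2*x*cos(x*y) + 3*z*(x - y) - 5*exp(y + z))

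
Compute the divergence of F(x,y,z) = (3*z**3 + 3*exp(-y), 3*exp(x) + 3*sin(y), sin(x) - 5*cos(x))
3*cos(y)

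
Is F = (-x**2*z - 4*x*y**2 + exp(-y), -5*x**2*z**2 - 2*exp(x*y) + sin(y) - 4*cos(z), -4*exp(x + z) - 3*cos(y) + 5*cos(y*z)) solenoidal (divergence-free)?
No, ∇·F = -2*x*z - 2*x*exp(x*y) - 4*y**2 - 5*y*sin(y*z) - 4*exp(x + z) + cos(y)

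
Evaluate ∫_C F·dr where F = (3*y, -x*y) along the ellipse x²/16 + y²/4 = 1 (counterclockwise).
-24*pi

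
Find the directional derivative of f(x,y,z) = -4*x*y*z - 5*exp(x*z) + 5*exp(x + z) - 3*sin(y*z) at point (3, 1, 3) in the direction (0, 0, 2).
-15*exp(9) - 12 - 3*cos(3) + 5*exp(6)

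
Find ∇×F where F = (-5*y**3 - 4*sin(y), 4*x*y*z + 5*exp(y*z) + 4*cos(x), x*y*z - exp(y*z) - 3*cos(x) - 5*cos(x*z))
(-4*x*y + x*z - 5*y*exp(y*z) - z*exp(y*z), -y*z - 5*z*sin(x*z) - 3*sin(x), 15*y**2 + 4*y*z - 4*sin(x) + 4*cos(y))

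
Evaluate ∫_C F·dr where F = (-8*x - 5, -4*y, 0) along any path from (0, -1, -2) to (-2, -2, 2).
-12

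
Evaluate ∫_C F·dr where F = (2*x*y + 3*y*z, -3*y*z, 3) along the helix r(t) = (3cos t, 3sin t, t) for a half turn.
3*pi*(13 - 9*pi)/4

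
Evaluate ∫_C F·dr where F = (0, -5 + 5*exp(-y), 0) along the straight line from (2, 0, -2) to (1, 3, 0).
-10 - 5*exp(-3)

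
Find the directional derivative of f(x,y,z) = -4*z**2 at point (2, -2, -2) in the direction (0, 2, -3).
-48*sqrt(13)/13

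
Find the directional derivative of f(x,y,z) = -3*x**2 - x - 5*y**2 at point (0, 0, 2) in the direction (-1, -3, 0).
sqrt(10)/10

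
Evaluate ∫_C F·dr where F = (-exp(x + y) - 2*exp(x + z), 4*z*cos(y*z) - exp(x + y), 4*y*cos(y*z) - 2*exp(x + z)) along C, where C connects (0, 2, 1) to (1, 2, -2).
-exp(3) - 4*sin(2) - 2*exp(-1) - 4*sin(4) + 2*E + exp(2)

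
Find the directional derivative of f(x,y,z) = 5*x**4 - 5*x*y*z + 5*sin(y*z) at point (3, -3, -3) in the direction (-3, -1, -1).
15*sqrt(11)*(-105 + 2*cos(9))/11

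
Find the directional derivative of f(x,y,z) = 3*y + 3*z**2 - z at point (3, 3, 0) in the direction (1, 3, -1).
10*sqrt(11)/11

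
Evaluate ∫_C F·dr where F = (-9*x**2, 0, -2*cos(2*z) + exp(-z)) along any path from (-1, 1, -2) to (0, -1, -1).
-3 - E - sin(4) + sin(2) + exp(2)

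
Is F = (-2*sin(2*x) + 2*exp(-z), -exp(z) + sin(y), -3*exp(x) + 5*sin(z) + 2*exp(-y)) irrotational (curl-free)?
No, ∇×F = (exp(z) - 2*exp(-y), 3*exp(x) - 2*exp(-z), 0)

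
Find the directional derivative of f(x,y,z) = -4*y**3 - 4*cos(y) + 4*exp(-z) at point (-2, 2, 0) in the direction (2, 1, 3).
2*sqrt(14)*(-15 + sin(2))/7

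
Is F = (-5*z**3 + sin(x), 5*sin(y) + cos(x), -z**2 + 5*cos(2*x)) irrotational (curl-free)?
No, ∇×F = (0, -15*z**2 + 10*sin(2*x), -sin(x))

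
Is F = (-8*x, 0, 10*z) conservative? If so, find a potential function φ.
Yes, F is conservative. φ = -4*x**2 + 5*z**2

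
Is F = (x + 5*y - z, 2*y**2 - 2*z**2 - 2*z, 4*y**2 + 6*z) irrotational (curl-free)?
No, ∇×F = (8*y + 4*z + 2, -1, -5)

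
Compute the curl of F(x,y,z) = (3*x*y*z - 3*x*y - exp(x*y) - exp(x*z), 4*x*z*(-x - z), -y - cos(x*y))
(4*x**2 + 8*x*z + x*sin(x*y) - 1, 3*x*y - x*exp(x*z) - y*sin(x*y), -11*x*z + x*exp(x*y) + 3*x - 4*z**2)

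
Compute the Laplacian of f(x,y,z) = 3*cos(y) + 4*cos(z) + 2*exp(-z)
-3*cos(y) - 4*cos(z) + 2*exp(-z)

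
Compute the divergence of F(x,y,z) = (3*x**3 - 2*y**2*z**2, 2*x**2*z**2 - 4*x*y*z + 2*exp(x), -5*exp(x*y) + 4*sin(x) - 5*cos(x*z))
x*(9*x - 4*z + 5*sin(x*z))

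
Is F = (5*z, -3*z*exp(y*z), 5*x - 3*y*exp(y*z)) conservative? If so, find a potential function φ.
Yes, F is conservative. φ = 5*x*z - 3*exp(y*z)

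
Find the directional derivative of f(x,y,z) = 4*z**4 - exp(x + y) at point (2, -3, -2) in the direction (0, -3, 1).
sqrt(10)*(3 - 128*E)*exp(-1)/10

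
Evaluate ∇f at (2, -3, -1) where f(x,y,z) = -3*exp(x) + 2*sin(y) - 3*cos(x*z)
(-3*exp(2) + 3*sin(2), 2*cos(3), -6*sin(2))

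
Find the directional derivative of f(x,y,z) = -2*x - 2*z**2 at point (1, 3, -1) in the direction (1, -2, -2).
-10/3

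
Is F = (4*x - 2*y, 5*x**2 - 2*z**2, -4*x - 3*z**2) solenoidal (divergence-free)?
No, ∇·F = 4 - 6*z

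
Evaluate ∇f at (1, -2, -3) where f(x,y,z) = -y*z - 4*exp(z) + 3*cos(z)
(0, 3, -4*exp(-3) + 3*sin(3) + 2)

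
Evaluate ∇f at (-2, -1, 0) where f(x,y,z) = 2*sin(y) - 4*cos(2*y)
(0, -8*sin(2) + 2*cos(1), 0)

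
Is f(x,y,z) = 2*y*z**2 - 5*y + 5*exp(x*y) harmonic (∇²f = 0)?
No, ∇²f = 5*x**2*exp(x*y) + 5*y**2*exp(x*y) + 4*y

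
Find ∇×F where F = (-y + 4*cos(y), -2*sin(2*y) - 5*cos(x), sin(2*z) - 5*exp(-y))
(5*exp(-y), 0, 5*sin(x) + 4*sin(y) + 1)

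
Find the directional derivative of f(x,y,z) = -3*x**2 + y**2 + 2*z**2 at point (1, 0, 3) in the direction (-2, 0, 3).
48*sqrt(13)/13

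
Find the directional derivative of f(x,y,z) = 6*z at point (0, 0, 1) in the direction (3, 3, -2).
-6*sqrt(22)/11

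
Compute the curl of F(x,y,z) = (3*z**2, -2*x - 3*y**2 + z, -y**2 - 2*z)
(-2*y - 1, 6*z, -2)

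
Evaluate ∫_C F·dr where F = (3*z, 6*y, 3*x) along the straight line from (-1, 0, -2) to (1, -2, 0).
6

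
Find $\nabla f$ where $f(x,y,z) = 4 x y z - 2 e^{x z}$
(2*z*(2*y - exp(x*z)), 4*x*z, 2*x*(2*y - exp(x*z)))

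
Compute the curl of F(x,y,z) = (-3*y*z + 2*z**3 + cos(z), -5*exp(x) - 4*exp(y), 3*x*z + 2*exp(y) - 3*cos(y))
(2*exp(y) + 3*sin(y), -3*y + 6*z**2 - 3*z - sin(z), 3*z - 5*exp(x))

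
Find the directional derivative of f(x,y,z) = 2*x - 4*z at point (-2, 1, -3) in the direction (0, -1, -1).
2*sqrt(2)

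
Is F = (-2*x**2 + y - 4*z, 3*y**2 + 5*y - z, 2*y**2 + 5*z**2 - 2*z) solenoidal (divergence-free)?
No, ∇·F = -4*x + 6*y + 10*z + 3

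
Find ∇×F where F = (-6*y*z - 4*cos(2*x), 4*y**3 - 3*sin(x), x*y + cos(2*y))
(x - 2*sin(2*y), -7*y, 6*z - 3*cos(x))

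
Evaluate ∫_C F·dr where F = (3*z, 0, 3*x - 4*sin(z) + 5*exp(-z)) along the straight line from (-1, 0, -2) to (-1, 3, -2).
0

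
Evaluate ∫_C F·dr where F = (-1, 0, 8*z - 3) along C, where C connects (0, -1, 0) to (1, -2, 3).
26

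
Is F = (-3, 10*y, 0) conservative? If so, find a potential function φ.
Yes, F is conservative. φ = -3*x + 5*y**2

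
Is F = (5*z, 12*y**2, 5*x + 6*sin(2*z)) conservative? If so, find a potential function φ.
Yes, F is conservative. φ = 5*x*z + 4*y**3 - 3*cos(2*z)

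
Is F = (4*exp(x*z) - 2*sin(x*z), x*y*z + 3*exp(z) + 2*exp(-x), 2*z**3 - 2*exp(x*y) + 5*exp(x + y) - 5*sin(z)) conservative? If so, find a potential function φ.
No, ∇×F = (-x*y - 2*x*exp(x*y) - 3*exp(z) + 5*exp(x + y), 4*x*exp(x*z) - 2*x*cos(x*z) + 2*y*exp(x*y) - 5*exp(x + y), y*z - 2*exp(-x)) ≠ 0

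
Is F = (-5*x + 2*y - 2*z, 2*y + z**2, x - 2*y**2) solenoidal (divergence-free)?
No, ∇·F = -3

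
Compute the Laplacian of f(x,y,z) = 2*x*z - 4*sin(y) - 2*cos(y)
4*sin(y) + 2*cos(y)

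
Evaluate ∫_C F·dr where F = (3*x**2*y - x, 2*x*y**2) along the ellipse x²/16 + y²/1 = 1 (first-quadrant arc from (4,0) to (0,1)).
8 - 23*pi/2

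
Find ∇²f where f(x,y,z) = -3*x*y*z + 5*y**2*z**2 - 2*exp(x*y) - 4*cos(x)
-2*x**2*exp(x*y) - 2*y**2*exp(x*y) + 10*y**2 + 10*z**2 + 4*cos(x)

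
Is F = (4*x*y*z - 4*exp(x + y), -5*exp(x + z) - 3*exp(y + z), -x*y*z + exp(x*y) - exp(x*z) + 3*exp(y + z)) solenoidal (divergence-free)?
No, ∇·F = -x*y - x*exp(x*z) + 4*y*z - 4*exp(x + y)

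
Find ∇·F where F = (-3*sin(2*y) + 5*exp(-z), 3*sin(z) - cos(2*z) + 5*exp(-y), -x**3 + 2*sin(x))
-5*exp(-y)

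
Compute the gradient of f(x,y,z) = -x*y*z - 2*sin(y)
(-y*z, -x*z - 2*cos(y), -x*y)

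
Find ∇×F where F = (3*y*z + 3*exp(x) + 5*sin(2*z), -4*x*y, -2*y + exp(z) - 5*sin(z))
(-2, 3*y + 10*cos(2*z), -4*y - 3*z)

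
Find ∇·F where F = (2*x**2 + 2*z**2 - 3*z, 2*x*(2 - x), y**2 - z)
4*x - 1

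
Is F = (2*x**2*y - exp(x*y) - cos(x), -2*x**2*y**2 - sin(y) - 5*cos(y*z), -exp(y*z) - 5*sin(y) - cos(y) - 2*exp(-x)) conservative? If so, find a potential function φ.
No, ∇×F = (-5*y*sin(y*z) - z*exp(y*z) + sin(y) - 5*cos(y), -2*exp(-x), x*(-2*x - 4*y**2 + exp(x*y))) ≠ 0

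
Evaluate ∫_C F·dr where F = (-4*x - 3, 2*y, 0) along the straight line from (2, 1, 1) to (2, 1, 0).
0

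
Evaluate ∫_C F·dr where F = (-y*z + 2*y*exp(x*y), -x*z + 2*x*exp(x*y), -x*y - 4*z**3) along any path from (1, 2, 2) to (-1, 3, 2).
-2*exp(2) + 2*exp(-3) + 10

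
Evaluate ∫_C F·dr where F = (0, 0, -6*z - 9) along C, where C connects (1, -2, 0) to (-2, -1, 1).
-12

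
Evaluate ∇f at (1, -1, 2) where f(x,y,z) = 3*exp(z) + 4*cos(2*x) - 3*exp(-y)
(-8*sin(2), 3*E, 3*exp(2))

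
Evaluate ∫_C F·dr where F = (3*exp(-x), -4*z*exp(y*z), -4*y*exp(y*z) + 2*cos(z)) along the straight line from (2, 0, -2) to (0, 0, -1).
-3 - 2*sin(1) + 3*exp(-2) + 2*sin(2)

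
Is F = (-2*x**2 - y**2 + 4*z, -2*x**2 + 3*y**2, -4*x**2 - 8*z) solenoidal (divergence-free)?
No, ∇·F = -4*x + 6*y - 8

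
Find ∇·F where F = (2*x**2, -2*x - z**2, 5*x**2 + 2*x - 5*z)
4*x - 5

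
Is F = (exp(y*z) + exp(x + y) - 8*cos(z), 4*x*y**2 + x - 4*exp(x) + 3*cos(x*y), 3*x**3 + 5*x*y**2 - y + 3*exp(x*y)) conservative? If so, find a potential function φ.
No, ∇×F = (10*x*y + 3*x*exp(x*y) - 1, -9*x**2 - 5*y**2 - 3*y*exp(x*y) + y*exp(y*z) + 8*sin(z), 4*y**2 - 3*y*sin(x*y) - z*exp(y*z) - 4*exp(x) - exp(x + y) + 1) ≠ 0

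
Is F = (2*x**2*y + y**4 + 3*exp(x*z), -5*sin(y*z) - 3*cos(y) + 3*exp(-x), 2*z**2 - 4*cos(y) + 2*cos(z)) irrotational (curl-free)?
No, ∇×F = (5*y*cos(y*z) + 4*sin(y), 3*x*exp(x*z), -2*x**2 - 4*y**3 - 3*exp(-x))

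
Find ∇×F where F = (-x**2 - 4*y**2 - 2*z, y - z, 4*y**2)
(8*y + 1, -2, 8*y)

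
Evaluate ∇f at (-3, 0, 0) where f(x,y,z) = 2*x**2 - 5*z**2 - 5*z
(-12, 0, -5)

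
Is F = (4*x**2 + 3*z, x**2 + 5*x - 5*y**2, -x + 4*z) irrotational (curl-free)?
No, ∇×F = (0, 4, 2*x + 5)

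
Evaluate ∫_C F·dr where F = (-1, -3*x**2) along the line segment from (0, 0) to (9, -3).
234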